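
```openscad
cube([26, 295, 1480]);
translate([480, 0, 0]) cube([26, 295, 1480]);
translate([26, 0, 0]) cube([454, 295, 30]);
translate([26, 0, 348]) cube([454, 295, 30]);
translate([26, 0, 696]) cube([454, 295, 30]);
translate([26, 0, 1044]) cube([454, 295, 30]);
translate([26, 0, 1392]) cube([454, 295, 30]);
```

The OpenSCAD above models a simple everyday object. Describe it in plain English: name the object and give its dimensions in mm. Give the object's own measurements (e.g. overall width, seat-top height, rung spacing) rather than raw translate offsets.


An open bookshelf. Two side panels, each 26 mm thick, 295 mm deep and 1480 mm tall, stand 506 mm apart (outside-to-outside). Between them sit 5 shelves, each 30 mm thick and 295 mm deep, spanning the full gap between the sides. The bottom shelf rests on the floor (its underside at z = 0) and the clear gap between one shelf's top and the next shelf's underside is 318 mm.


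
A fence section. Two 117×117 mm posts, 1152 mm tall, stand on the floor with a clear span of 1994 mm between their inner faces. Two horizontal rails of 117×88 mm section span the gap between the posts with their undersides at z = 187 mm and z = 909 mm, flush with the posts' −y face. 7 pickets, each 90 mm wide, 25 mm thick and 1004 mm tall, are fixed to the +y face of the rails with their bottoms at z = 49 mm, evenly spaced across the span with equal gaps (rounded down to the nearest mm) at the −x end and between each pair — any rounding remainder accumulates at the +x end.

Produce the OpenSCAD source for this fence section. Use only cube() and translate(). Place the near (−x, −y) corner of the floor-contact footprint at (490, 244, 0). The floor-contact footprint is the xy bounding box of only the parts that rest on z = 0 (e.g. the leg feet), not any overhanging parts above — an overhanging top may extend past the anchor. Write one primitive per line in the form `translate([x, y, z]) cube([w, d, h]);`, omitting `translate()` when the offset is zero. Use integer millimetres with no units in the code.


translate([490, 244, 0]) cube([117, 117, 1152]);
translate([2601, 244, 0]) cube([117, 117, 1152]);
translate([607, 244, 187]) cube([1994, 117, 88]);
translate([607, 244, 909]) cube([1994, 117, 88]);
translate([777, 361, 49]) cube([90, 25, 1004]);
translate([1037, 361, 49]) cube([90, 25, 1004]);
translate([1297, 361, 49]) cube([90, 25, 1004]);
translate([1557, 361, 49]) cube([90, 25, 1004]);
translate([1817, 361, 49]) cube([90, 25, 1004]);
translate([2077, 361, 49]) cube([90, 25, 1004]);
translate([2337, 361, 49]) cube([90, 25, 1004]);


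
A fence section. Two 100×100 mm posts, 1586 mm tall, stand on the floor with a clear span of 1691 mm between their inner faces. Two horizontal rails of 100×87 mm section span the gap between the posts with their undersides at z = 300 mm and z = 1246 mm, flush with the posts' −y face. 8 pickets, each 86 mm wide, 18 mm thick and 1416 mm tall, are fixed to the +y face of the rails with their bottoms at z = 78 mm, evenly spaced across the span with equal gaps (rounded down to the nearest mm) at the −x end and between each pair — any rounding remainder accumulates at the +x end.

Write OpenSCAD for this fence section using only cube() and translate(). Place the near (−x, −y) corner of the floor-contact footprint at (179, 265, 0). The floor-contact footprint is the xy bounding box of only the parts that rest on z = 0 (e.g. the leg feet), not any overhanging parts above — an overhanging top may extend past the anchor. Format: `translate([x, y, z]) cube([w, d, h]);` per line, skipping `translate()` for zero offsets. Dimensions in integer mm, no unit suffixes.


translate([179, 265, 0]) cube([100, 100, 1586]);
translate([1970, 265, 0]) cube([100, 100, 1586]);
translate([279, 265, 300]) cube([1691, 100, 87]);
translate([279, 265, 1246]) cube([1691, 100, 87]);
translate([390, 365, 78]) cube([86, 18, 1416]);
translate([587, 365, 78]) cube([86, 18, 1416]);
translate([784, 365, 78]) cube([86, 18, 1416]);
translate([981, 365, 78]) cube([86, 18, 1416]);
translate([1178, 365, 78]) cube([86, 18, 1416]);
translate([1375, 365, 78]) cube([86, 18, 1416]);
translate([1572, 365, 78]) cube([86, 18, 1416]);
translate([1769, 365, 78]) cube([86, 18, 1416]);


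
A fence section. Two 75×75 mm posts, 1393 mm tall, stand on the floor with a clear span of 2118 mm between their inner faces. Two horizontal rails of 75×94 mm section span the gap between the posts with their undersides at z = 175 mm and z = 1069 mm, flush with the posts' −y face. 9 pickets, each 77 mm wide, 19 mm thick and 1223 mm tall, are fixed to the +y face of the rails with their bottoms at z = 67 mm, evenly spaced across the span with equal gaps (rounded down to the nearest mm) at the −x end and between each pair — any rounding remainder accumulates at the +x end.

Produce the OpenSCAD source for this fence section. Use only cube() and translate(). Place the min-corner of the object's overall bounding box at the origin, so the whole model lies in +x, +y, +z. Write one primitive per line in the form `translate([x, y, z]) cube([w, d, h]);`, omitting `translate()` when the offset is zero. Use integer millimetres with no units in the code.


cube([75, 75, 1393]);
translate([2193, 0, 0]) cube([75, 75, 1393]);
translate([75, 0, 175]) cube([2118, 75, 94]);
translate([75, 0, 1069]) cube([2118, 75, 94]);
translate([217, 75, 67]) cube([77, 19, 1223]);
translate([436, 75, 67]) cube([77, 19, 1223]);
translate([655, 75, 67]) cube([77, 19, 1223]);
translate([874, 75, 67]) cube([77, 19, 1223]);
translate([1093, 75, 67]) cube([77, 19, 1223]);
translate([1312, 75, 67]) cube([77, 19, 1223]);
translate([1531, 75, 67]) cube([77, 19, 1223]);
translate([1750, 75, 67]) cube([77, 19, 1223]);
translate([1969, 75, 67]) cube([77, 19, 1223]);


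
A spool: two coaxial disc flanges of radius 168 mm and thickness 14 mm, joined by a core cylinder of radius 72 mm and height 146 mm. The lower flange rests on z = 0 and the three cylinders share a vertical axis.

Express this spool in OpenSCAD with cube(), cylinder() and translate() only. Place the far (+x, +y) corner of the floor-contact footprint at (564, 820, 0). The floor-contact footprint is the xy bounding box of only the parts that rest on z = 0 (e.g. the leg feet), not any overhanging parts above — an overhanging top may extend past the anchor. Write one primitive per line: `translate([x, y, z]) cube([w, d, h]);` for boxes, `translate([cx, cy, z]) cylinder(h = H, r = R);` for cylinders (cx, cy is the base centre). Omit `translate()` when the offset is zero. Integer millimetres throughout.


translate([396, 652, 0]) cylinder(h = 14, r = 168);
translate([396, 652, 14]) cylinder(h = 146, r = 72);
translate([396, 652, 160]) cylinder(h = 14, r = 168);


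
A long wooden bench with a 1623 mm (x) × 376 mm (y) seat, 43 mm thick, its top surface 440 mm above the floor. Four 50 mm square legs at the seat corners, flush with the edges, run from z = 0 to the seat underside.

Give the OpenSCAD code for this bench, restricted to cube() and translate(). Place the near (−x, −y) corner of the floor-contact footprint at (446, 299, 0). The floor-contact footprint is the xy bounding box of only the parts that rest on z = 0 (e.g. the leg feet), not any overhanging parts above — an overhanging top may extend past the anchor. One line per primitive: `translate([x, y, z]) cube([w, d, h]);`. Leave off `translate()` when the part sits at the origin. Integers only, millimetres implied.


translate([446, 299, 397]) cube([1623, 376, 43]);
translate([446, 299, 0]) cube([50, 50, 397]);
translate([446, 625, 0]) cube([50, 50, 397]);
translate([2019, 299, 0]) cube([50, 50, 397]);
translate([2019, 625, 0]) cube([50, 50, 397]);


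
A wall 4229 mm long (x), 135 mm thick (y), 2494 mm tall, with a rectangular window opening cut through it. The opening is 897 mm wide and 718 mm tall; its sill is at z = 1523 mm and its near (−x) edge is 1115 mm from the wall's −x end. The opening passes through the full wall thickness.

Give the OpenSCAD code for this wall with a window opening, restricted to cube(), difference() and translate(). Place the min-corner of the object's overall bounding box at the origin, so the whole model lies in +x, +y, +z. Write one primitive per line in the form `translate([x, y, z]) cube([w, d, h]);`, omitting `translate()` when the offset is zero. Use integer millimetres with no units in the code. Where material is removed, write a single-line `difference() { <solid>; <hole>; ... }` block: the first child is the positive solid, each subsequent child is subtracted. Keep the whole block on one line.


difference() { cube([4229, 135, 2494]); translate([1115, 0, 1523]) cube([897, 135, 718]); }


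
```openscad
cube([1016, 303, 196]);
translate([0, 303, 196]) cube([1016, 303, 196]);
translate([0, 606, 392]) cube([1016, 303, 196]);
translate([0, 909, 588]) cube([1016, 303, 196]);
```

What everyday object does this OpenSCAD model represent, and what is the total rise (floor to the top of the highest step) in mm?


A staircase. The total rise is 784 mm.

4 identical blocks, each offset up and back from the previous — a staircase. Each step is 196 mm tall and there are 4 of them, so the total rise is 4 × 196 = 784 mm.


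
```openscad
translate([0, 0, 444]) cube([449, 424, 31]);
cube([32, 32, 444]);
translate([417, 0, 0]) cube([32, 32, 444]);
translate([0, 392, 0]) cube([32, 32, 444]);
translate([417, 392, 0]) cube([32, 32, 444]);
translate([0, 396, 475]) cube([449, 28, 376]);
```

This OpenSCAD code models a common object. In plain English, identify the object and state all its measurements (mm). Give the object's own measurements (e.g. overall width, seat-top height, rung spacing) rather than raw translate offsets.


A chair. The seat is a 449×424×31 mm slab with its top at z = 475 mm, on four 32×32 mm corner legs (flush with the seat edges, standing on z = 0). A flat backrest 28 mm thick, 376 mm tall, spans the full seat width and rises from the seat top along its +y edge, rear face flush with the rear of the seat.


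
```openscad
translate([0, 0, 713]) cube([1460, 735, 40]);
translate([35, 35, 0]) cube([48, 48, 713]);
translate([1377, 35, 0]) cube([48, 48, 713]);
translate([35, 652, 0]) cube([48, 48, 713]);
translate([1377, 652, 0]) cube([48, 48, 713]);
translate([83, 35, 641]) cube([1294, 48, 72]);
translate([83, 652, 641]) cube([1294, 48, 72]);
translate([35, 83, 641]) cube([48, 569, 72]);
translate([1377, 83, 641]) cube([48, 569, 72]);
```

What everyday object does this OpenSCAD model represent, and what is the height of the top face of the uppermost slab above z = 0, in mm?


A table. The table height is 753 mm.

A 1460×735×40 slab sits at z = 713 on four 48 mm square posts — a table. The top surface is at 713 + 40 = 753 mm.


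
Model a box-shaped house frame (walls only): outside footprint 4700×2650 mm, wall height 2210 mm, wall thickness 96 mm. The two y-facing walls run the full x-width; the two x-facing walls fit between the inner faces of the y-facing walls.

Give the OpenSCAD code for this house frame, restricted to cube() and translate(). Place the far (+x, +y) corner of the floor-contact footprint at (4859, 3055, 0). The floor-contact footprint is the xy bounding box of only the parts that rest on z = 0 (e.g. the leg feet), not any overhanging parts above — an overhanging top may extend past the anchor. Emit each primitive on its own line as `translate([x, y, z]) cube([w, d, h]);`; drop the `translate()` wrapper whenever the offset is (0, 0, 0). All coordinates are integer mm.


translate([159, 405, 0]) cube([4700, 96, 2210]);
translate([159, 2959, 0]) cube([4700, 96, 2210]);
translate([159, 501, 0]) cube([96, 2458, 2210]);
translate([4763, 501, 0]) cube([96, 2458, 2210]);


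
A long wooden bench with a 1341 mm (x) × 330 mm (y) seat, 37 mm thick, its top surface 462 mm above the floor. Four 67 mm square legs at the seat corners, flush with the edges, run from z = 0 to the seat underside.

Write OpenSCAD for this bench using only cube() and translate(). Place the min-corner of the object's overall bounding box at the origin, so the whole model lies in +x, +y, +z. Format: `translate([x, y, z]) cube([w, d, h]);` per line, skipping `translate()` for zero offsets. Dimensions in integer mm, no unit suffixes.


translate([0, 0, 425]) cube([1341, 330, 37]);
cube([67, 67, 425]);
translate([0, 263, 0]) cube([67, 67, 425]);
translate([1274, 0, 0]) cube([67, 67, 425]);
translate([1274, 263, 0]) cube([67, 67, 425]);


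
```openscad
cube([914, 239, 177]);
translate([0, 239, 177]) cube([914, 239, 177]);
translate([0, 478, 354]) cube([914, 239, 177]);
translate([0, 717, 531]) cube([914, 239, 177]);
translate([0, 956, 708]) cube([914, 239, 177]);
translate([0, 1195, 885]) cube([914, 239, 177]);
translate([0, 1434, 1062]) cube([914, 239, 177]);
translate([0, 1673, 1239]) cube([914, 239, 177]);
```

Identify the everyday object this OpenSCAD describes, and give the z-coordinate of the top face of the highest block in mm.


A staircase. The total rise is 1416 mm.

8 identical blocks, each offset up and back from the previous — a staircase. Each step is 177 mm tall and there are 8 of them, so the total rise is 8 × 177 = 1416 mm.


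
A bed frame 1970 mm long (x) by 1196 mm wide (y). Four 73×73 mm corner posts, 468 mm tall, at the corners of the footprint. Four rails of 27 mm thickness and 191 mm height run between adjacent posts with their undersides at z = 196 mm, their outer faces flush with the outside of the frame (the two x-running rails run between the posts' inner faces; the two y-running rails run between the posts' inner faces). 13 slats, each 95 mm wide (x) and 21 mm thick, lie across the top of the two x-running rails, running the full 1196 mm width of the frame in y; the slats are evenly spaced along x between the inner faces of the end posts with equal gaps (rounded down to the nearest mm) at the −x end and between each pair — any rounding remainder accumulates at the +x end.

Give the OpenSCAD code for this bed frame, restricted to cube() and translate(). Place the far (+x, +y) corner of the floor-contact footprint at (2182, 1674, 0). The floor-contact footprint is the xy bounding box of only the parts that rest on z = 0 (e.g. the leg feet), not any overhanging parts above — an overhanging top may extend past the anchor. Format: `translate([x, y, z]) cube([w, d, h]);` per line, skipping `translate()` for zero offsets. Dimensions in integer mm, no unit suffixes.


// slat z = rail_z + rail_h = 196 + 191 = 387
// slat gap = ⌊(1824 − 13·95) / 14⌋ = 42
translate([212, 478, 0]) cube([73, 73, 468]);
translate([212, 1601, 0]) cube([73, 73, 468]);
translate([2109, 478, 0]) cube([73, 73, 468]);
translate([2109, 1601, 0]) cube([73, 73, 468]);
translate([285, 478, 196]) cube([1824, 27, 191]);
translate([285, 1647, 196]) cube([1824, 27, 191]);
translate([212, 551, 196]) cube([27, 1050, 191]);
translate([2155, 551, 196]) cube([27, 1050, 191]);
translate([327, 478, 387]) cube([95, 1196, 21]);
translate([464, 478, 387]) cube([95, 1196, 21]);
translate([601, 478, 387]) cube([95, 1196, 21]);
translate([738, 478, 387]) cube([95, 1196, 21]);
translate([875, 478, 387]) cube([95, 1196, 21]);
translate([1012, 478, 387]) cube([95, 1196, 21]);
translate([1149, 478, 387]) cube([95, 1196, 21]);
translate([1286, 478, 387]) cube([95, 1196, 21]);
translate([1423, 478, 387]) cube([95, 1196, 21]);
translate([1560, 478, 387]) cube([95, 1196, 21]);
translate([1697, 478, 387]) cube([95, 1196, 21]);
translate([1834, 478, 387]) cube([95, 1196, 21]);
translate([1971, 478, 387]) cube([95, 1196, 21]);


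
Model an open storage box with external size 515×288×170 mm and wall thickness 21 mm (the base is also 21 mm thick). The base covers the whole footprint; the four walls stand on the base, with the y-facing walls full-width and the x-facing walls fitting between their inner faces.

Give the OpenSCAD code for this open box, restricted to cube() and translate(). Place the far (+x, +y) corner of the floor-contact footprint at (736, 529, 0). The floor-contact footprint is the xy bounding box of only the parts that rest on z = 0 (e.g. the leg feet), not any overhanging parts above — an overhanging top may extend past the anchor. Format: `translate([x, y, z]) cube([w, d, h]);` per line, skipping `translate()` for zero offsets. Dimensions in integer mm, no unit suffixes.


translate([221, 241, 0]) cube([515, 288, 21]);
translate([221, 241, 21]) cube([515, 21, 149]);
translate([221, 508, 21]) cube([515, 21, 149]);
translate([221, 262, 21]) cube([21, 246, 149]);
translate([715, 262, 21]) cube([21, 246, 149]);


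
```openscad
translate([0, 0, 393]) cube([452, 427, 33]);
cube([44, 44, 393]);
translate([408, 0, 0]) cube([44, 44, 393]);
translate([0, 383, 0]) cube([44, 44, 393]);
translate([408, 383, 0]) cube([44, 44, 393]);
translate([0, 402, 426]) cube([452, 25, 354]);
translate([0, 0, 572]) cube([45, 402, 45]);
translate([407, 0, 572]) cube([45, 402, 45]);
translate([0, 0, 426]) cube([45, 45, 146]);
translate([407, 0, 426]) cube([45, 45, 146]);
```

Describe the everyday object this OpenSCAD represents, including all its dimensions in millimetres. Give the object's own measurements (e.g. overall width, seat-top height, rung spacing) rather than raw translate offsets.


A chair. The seat is a 452×427×33 mm slab with its top at z = 426 mm, on four 44×44 mm corner legs (flush with the seat edges, standing on z = 0). A flat backrest 25 mm thick, 354 mm tall, spans the full seat width and rises from the seat top along its +y edge, rear face flush with the rear of the seat. Two armrests of 45×45 mm section run along each side from the seat's front edge to the front of the backrest, top faces 191 mm above the seat top and outer faces flush with the seat's x-edges; a 45×45 mm post under the front of each armrest stands on the seat at the front corner.


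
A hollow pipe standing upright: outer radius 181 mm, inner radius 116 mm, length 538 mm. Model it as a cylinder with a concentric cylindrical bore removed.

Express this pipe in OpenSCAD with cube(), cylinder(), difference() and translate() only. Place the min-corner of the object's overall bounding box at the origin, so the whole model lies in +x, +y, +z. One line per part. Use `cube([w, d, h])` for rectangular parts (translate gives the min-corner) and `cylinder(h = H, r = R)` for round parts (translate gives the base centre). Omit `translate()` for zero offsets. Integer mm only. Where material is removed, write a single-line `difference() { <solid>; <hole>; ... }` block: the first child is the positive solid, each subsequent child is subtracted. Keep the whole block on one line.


difference() { translate([181, 181, 0]) cylinder(h = 538, r = 181); translate([181, 181, 0]) cylinder(h = 538, r = 116); }


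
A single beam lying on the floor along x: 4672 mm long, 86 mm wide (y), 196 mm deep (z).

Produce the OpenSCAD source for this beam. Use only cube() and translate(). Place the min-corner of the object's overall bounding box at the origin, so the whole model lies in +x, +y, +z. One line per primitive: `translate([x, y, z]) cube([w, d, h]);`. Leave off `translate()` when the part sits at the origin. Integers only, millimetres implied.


cube([4672, 86, 196]);


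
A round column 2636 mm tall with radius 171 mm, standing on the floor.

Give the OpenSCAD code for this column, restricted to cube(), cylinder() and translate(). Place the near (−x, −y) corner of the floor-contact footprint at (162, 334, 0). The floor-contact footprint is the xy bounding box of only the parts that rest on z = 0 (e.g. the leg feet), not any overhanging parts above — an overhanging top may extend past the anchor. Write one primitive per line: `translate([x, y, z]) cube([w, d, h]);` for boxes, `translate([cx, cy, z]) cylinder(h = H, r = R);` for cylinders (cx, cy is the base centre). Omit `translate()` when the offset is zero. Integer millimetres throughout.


translate([333, 505, 0]) cylinder(h = 2636, r = 171);


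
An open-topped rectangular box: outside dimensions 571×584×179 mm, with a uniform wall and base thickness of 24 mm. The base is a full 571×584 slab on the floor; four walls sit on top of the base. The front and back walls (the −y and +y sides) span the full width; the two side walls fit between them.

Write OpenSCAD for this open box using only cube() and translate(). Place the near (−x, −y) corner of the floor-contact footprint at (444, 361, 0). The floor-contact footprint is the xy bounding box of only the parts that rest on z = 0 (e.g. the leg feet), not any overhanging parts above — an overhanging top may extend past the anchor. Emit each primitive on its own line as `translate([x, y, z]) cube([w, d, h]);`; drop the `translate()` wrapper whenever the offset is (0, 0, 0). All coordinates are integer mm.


translate([444, 361, 0]) cube([571, 584, 24]);
translate([444, 361, 24]) cube([571, 24, 155]);
translate([444, 921, 24]) cube([571, 24, 155]);
translate([444, 385, 24]) cube([24, 536, 155]);
translate([991, 385, 24]) cube([24, 536, 155]);


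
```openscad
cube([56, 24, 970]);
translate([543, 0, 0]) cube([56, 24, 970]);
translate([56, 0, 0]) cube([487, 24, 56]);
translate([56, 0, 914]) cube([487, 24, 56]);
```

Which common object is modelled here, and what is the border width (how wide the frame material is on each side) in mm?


A picture frame. The border width is 56 mm.

Four thin pieces enclosing a rectangular opening — a picture frame. The two full-height stiles are 970 mm tall; the top rail sits at z = 914 and is 56 mm tall, so the border above the opening is 970 − 914 = 56 mm, matching the stile x-width.


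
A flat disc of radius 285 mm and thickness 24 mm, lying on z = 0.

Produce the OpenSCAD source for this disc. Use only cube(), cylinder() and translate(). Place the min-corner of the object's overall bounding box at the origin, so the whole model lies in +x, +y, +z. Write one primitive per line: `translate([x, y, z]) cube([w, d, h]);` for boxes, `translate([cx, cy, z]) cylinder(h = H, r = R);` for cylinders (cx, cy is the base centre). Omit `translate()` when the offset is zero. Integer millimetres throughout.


translate([285, 285, 0]) cylinder(h = 24, r = 285);


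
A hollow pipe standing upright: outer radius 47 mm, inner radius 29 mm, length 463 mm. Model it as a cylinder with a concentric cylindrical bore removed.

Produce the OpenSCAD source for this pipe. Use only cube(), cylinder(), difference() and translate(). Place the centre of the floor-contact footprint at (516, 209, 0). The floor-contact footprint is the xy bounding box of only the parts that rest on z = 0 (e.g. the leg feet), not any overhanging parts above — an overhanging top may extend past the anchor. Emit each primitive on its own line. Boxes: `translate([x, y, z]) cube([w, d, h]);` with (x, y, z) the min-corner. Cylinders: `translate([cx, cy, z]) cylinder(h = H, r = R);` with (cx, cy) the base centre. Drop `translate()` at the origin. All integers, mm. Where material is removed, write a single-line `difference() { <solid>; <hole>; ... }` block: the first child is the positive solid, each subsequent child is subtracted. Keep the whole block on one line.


difference() { translate([516, 209, 0]) cylinder(h = 463, r = 47); translate([516, 209, 0]) cylinder(h = 463, r = 29); }


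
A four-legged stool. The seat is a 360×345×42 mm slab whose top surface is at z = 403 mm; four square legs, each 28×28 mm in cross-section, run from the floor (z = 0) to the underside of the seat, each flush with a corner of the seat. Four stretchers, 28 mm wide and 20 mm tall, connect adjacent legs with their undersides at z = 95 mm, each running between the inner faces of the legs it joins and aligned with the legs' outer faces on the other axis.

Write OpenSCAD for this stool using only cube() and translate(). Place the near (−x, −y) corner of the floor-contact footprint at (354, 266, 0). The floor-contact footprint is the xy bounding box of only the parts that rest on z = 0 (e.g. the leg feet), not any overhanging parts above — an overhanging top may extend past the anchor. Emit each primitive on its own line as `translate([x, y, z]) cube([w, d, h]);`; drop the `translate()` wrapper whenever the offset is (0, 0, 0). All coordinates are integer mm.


translate([354, 266, 361]) cube([360, 345, 42]);
translate([354, 266, 0]) cube([28, 28, 361]);
translate([686, 266, 0]) cube([28, 28, 361]);
translate([354, 583, 0]) cube([28, 28, 361]);
translate([686, 583, 0]) cube([28, 28, 361]);
translate([382, 266, 95]) cube([304, 28, 20]);
translate([382, 583, 95]) cube([304, 28, 20]);
translate([354, 294, 95]) cube([28, 289, 20]);
translate([686, 294, 95]) cube([28, 289, 20]);


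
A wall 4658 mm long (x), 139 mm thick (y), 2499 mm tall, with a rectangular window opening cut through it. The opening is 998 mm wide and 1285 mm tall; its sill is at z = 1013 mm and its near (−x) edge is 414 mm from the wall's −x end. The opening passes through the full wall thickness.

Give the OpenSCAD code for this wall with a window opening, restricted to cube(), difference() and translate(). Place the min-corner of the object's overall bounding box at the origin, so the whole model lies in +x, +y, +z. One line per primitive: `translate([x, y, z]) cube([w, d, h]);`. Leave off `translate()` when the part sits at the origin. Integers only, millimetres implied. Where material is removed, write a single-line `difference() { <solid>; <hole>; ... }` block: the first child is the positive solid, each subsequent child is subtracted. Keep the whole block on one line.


difference() { cube([4658, 139, 2499]); translate([414, 0, 1013]) cube([998, 139, 1285]); }


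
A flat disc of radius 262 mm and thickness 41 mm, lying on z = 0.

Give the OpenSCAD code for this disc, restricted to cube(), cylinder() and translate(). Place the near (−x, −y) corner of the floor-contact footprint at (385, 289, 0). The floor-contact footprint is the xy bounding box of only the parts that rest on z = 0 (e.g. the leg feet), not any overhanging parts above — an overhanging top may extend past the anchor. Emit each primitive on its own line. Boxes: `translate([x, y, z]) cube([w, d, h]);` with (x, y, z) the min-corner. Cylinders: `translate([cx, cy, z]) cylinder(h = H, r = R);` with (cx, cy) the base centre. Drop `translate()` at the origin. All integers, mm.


translate([647, 551, 0]) cylinder(h = 41, r = 262);


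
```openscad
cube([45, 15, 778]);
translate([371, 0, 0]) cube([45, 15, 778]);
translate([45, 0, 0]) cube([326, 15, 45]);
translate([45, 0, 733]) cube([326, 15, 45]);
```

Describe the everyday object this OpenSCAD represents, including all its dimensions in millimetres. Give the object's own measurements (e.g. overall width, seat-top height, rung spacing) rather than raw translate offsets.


A rectangular picture frame lying in the x–z plane (depth along y). The opening is 326 mm wide (x) by 688 mm tall (z), surrounded by a border 45 mm wide on all four sides. The frame is 15 mm deep and is made of two full-height vertical stiles with two horizontal rails fitted between them.


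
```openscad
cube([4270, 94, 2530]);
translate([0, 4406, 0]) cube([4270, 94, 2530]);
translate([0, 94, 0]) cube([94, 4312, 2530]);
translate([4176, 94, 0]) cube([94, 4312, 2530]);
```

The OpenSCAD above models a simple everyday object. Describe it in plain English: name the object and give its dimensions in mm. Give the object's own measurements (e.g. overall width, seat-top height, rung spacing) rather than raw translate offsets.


The wall frame of a small rectangular building: four walls, each 2530 mm tall and 94 mm thick, enclosing a footprint 4270 mm (x) by 4500 mm (y) outside-to-outside, with no floor or roof. The front and back walls (the −y and +y sides) span the full width; the two side walls fit between them.


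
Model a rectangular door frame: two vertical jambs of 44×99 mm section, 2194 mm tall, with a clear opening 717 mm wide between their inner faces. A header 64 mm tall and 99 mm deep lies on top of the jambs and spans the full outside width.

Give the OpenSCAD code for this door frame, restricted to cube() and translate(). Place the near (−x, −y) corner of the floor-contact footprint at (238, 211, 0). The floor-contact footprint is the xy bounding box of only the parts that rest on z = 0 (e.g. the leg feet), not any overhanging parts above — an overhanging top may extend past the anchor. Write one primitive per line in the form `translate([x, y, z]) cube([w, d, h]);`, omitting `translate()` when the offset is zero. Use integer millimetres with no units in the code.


translate([238, 211, 0]) cube([44, 99, 2194]);
translate([999, 211, 0]) cube([44, 99, 2194]);
translate([238, 211, 2194]) cube([805, 99, 64]);


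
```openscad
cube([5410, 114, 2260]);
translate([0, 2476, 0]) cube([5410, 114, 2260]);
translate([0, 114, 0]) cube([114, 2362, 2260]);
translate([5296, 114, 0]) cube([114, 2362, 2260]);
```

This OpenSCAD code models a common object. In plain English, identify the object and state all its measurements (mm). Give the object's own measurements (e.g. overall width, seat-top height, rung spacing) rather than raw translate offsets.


The wall frame of a small rectangular building: four walls, each 2260 mm tall and 114 mm thick, enclosing a footprint 5410 mm (x) by 2590 mm (y) outside-to-outside, with no floor or roof. The front and back walls (the −y and +y sides) span the full width; the two side walls fit between them.


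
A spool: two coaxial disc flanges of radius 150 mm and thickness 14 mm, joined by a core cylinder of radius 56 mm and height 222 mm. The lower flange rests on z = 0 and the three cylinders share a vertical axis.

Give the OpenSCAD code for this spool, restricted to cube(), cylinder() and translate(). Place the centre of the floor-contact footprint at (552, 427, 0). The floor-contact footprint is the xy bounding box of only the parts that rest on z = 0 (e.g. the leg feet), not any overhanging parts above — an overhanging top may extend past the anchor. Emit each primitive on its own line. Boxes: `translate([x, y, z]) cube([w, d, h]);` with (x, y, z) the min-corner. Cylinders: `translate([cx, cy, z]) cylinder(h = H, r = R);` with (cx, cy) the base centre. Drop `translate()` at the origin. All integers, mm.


translate([552, 427, 0]) cylinder(h = 14, r = 150);
translate([552, 427, 14]) cylinder(h = 222, r = 56);
translate([552, 427, 236]) cylinder(h = 14, r = 150);


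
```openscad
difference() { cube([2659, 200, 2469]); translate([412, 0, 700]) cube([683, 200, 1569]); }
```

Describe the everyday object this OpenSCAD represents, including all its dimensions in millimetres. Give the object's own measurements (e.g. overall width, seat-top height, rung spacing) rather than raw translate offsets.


A wall 2659 mm long (x), 200 mm thick (y), 2469 mm tall, with a rectangular window opening cut through it. The opening is 683 mm wide and 1569 mm tall; its sill is at z = 700 mm and its near (−x) edge is 412 mm from the wall's −x end. The opening passes through the full wall thickness.


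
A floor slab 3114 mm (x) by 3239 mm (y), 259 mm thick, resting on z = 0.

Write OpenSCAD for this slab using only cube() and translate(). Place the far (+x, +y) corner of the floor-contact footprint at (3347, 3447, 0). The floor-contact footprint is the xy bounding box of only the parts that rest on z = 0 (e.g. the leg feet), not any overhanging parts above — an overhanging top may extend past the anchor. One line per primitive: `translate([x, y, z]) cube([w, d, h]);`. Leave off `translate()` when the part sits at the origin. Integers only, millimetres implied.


translate([233, 208, 0]) cube([3114, 3239, 259]);


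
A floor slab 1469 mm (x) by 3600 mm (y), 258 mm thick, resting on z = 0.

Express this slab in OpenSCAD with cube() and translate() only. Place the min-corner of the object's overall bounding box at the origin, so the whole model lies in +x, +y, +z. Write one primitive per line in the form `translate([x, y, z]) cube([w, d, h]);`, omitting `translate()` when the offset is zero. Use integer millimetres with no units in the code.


cube([1469, 3600, 258]);


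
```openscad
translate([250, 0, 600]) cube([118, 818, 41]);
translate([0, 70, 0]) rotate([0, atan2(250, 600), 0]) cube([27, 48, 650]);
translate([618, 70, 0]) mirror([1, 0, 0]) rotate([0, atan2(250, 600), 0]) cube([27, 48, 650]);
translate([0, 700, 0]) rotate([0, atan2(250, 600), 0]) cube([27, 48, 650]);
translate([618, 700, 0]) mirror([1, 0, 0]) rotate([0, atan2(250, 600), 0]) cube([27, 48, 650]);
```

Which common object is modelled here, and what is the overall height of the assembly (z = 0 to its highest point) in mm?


A sawhorse. The overall height is 641 mm.

A beam across two mirrored pairs of raked legs — a sawhorse. The beam's underside is at z = 600 (matching the legs' vertical rise in atan2(250, 600)) and the beam is 41 mm tall, so its top is at 600 + 41 = 641 mm. The raked legs top out at the beam's underside, so that is the highest point.


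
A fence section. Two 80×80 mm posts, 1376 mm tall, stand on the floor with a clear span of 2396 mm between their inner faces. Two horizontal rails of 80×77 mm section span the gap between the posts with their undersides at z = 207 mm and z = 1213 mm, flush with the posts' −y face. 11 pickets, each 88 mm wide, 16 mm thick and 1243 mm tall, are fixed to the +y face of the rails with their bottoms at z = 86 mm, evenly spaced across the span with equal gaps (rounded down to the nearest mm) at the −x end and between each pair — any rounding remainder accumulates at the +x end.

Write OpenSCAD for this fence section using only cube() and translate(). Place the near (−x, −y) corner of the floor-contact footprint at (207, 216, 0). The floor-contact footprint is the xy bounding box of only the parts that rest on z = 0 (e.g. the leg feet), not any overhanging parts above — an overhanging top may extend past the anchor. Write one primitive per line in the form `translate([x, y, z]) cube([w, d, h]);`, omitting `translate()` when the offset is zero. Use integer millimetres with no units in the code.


translate([207, 216, 0]) cube([80, 80, 1376]);
translate([2683, 216, 0]) cube([80, 80, 1376]);
translate([287, 216, 207]) cube([2396, 80, 77]);
translate([287, 216, 1213]) cube([2396, 80, 77]);
translate([406, 296, 86]) cube([88, 16, 1243]);
translate([613, 296, 86]) cube([88, 16, 1243]);
translate([820, 296, 86]) cube([88, 16, 1243]);
translate([1027, 296, 86]) cube([88, 16, 1243]);
translate([1234, 296, 86]) cube([88, 16, 1243]);
translate([1441, 296, 86]) cube([88, 16, 1243]);
translate([1648, 296, 86]) cube([88, 16, 1243]);
translate([1855, 296, 86]) cube([88, 16, 1243]);
translate([2062, 296, 86]) cube([88, 16, 1243]);
translate([2269, 296, 86]) cube([88, 16, 1243]);
translate([2476, 296, 86]) cube([88, 16, 1243]);


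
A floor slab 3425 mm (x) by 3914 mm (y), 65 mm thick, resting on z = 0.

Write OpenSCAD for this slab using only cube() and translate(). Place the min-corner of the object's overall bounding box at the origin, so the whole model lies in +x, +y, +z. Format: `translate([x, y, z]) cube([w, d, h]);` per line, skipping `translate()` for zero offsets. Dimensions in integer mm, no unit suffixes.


cube([3425, 3914, 65]);


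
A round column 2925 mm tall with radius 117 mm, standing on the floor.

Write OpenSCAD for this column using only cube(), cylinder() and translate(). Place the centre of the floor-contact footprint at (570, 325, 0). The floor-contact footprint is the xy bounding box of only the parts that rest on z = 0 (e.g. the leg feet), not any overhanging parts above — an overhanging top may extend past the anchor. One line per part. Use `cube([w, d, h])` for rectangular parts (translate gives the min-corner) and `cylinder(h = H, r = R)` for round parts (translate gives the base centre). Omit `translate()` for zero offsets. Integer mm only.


translate([570, 325, 0]) cylinder(h = 2925, r = 117);


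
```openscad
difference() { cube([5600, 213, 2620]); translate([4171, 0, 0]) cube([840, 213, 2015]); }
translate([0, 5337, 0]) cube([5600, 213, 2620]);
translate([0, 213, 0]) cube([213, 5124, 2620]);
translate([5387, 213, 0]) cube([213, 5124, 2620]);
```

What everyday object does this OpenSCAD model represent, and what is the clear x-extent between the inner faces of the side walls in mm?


A single room. The interior width is 5174 mm.

Four walls enclosing a rectangle with a door in the front wall — a room. Outside width 5600 minus two 213 mm walls gives 5174 mm.


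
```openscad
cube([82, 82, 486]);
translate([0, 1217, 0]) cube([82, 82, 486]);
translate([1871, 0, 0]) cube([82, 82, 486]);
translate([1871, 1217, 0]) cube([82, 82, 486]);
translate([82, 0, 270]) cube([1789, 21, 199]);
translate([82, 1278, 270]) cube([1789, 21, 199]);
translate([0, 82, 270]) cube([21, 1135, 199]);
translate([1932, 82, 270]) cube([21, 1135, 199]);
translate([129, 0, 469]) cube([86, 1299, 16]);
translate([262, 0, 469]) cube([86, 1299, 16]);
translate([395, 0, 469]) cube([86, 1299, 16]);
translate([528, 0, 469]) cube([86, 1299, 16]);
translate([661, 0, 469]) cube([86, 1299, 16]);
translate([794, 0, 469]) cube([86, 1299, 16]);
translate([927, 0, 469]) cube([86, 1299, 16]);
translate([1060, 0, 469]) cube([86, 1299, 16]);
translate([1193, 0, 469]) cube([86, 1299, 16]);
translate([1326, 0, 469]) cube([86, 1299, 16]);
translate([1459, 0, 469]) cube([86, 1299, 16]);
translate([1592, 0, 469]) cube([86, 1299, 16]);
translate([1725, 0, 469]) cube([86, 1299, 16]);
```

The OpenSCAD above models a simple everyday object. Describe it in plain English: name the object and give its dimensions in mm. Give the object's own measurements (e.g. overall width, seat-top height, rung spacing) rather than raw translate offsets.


A bed frame 1953 mm long (x) by 1299 mm wide (y). Four 82×82 mm corner posts, 486 mm tall, at the corners of the footprint. Four rails of 21 mm thickness and 199 mm height run between adjacent posts with their undersides at z = 270 mm, their outer faces flush with the outside of the frame (the two x-running rails run between the posts' inner faces; the two y-running rails run between the posts' inner faces). 13 slats, each 86 mm wide (x) and 16 mm thick, lie across the top of the two x-running rails, running the full 1299 mm width of the frame in y; along x they sit between the end posts with a 47 mm gap after the −x posts and between neighbouring slats, leaving 60 mm before the +x posts.


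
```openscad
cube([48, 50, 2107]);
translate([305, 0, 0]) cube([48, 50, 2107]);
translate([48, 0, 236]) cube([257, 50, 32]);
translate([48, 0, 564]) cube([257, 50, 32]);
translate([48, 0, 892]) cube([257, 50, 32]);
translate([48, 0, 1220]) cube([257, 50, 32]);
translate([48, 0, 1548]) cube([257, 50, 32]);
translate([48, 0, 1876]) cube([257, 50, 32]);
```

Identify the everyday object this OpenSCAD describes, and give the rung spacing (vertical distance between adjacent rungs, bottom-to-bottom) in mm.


A ladder. The rung spacing is 328 mm.

Two tall 48×50 posts with 6 short bars between them — a ladder. Adjacent rungs sit at z = 236 and z = 564, so the spacing is 564 − 236 = 328 mm.


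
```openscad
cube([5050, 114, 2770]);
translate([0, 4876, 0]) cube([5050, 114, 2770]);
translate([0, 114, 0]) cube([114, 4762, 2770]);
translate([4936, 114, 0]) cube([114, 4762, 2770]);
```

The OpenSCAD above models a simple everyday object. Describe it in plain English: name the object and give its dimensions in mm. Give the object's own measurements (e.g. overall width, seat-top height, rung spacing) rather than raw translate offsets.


The wall frame of a small rectangular building: four walls, each 2770 mm tall and 114 mm thick, enclosing a footprint 5050 mm (x) by 4990 mm (y) outside-to-outside, with no floor or roof. The front and back walls (the −y and +y sides) span the full width; the two side walls fit between them.


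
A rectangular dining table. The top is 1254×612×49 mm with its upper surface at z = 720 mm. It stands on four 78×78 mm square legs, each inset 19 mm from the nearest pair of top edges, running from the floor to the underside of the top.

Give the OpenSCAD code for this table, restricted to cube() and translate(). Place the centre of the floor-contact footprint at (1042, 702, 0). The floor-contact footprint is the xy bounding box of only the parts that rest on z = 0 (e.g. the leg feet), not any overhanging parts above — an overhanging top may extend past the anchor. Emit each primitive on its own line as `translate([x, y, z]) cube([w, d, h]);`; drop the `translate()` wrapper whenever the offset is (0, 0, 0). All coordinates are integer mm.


translate([415, 396, 671]) cube([1254, 612, 49]);
translate([434, 415, 0]) cube([78, 78, 671]);
translate([1572, 415, 0]) cube([78, 78, 671]);
translate([434, 911, 0]) cube([78, 78, 671]);
translate([1572, 911, 0]) cube([78, 78, 671]);
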